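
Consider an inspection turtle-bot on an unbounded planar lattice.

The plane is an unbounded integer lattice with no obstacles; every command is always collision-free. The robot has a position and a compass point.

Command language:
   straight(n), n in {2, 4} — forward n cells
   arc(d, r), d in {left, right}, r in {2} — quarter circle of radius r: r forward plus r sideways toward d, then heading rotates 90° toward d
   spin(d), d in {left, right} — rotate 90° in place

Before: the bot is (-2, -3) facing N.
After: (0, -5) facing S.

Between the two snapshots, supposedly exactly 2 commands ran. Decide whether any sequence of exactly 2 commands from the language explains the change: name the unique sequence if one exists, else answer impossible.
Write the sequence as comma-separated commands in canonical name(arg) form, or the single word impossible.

spin(right), arc(right, 2)

key: position moved to (0,-5) AND the heading swung to S — translation plus rotation needed
t0: (-2, -3) facing N
t=1 spin(right) ⇒ (-2, -3) facing E
t=2 arc(right, 2) ⇒ (0, -5) facing S
no other 2-command option fits: unique.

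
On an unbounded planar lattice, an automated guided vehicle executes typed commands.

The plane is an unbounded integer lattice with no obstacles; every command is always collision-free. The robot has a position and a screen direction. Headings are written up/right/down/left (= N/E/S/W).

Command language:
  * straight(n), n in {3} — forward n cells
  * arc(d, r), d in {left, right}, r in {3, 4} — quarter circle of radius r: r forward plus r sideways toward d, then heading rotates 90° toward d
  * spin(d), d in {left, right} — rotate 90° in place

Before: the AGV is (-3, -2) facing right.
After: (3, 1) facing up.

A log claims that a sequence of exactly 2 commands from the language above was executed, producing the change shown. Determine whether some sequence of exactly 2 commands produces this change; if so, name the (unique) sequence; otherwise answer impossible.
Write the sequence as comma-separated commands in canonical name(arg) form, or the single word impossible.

key: position moved to (3,1) AND the heading swung to N — translation plus rotation needed
start: (-3, -2) facing right
t=1 straight(3) ⇒ (0, -2) facing right
t=2 arc(left, 3) ⇒ (3, 1) facing up
uniquely the one of 49 2-step routes that fits.

straight(3), arc(left, 3)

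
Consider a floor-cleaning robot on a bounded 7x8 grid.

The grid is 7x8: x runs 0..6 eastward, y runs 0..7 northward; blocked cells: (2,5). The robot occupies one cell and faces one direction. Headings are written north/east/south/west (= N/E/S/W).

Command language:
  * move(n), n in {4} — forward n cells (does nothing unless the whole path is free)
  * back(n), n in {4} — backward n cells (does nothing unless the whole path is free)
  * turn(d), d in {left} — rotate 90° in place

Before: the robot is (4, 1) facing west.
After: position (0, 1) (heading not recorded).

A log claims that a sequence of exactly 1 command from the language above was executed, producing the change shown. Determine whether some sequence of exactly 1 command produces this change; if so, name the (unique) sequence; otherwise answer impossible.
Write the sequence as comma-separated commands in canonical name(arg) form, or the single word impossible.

start: (4, 1) facing west
t=1 move(4) ⇒ (0, 1) facing west
uniquely the one of 3 1-step routes that fits.

move(4)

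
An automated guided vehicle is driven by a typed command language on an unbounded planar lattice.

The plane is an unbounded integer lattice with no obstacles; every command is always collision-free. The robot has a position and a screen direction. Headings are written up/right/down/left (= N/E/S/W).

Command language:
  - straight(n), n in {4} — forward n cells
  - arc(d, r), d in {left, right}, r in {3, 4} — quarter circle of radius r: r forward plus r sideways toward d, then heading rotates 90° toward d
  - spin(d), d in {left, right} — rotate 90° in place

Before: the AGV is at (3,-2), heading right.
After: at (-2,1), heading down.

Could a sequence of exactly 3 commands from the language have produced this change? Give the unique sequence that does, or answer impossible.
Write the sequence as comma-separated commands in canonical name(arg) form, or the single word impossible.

arc(left, 3), arc(left, 4), arc(left, 4)

key: cell and facing (now S) both changed — the 3 commands mix motion and turning
initial: at (3,-2), heading right
step 1 (arc(left, 3)): at (6,1), heading up
step 2 (arc(left, 4)): at (2,5), heading left
step 3 (arc(left, 4)): at (-2,1), heading down
uniquely the one of 343 3-step routes that fits.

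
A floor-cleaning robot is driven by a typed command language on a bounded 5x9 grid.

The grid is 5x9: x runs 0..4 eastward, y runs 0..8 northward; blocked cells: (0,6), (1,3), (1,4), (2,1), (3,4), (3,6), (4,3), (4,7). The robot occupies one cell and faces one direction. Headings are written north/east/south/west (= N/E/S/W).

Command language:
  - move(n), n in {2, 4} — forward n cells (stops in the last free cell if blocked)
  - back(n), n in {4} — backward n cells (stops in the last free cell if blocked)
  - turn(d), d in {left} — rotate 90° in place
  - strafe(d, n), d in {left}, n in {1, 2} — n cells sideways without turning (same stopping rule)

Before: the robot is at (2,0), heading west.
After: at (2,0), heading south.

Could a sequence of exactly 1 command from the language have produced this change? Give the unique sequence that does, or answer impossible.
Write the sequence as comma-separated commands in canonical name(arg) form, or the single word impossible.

turn(left)

key: parked at (2,0) the whole time — nothing moves the robot
from: at (2,0), heading west
step 1 (turn(left)): at (2,0), heading south
no rival 1-sequence matches.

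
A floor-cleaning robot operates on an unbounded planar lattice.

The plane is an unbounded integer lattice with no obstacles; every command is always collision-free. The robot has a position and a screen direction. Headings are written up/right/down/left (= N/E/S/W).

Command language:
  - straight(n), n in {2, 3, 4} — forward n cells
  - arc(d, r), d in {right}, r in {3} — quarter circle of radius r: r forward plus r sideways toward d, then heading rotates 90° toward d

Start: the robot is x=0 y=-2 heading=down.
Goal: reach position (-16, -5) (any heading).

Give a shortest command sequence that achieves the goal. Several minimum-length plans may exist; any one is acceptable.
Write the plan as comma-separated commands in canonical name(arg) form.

arc(right, 3), straight(4), straight(4), straight(3), straight(2)

start: x=0 y=-2 heading=down
step 1 (arc(right, 3)): x=-3 y=-5 heading=left
step 2 (straight(4)): x=-7 y=-5 heading=left
step 3 (straight(4)): x=-11 y=-5 heading=left
step 4 (straight(3)): x=-14 y=-5 heading=left
step 5 (straight(2)): x=-16 y=-5 heading=left
minimal: 5 command(s), checked below 5.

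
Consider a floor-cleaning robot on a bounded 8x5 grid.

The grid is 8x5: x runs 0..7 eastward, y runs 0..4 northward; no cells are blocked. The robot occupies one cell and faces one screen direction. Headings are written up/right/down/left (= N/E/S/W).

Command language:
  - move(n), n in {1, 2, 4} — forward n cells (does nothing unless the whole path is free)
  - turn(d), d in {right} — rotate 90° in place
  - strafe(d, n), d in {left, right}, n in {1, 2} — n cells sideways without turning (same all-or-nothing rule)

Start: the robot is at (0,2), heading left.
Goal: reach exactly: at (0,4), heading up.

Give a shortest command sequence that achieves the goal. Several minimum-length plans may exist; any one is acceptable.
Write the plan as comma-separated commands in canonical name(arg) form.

strafe(right, 2), turn(right)

start: at (0,2), heading left
t=1 strafe(right, 2) ⇒ at (0,4), heading left
t=2 turn(right) ⇒ at (0,4), heading up
no 1-step plan works, so 2 is optimal.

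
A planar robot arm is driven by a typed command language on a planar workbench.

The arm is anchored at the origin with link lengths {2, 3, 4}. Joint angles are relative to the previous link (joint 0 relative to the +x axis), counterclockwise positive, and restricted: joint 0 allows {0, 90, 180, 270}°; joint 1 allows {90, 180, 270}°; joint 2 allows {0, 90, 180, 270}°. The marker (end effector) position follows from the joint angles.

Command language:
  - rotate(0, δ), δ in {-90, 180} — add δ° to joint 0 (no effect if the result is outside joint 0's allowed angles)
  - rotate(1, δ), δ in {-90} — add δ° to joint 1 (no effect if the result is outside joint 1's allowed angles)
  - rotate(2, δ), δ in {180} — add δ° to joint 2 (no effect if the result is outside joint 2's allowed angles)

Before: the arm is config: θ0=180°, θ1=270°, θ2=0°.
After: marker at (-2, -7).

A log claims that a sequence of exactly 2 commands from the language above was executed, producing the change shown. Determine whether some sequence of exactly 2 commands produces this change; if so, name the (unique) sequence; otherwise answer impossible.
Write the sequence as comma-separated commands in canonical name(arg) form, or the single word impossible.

t0: config: θ0=180°, θ1=270°, θ2=0°
1. rotate(1, -90) → config: θ0=180°, θ1=180°, θ2=0°
2. rotate(1, -90) → config: θ0=180°, θ1=90°, θ2=0°
uniquely the one of 16 2-step routes that fits.

rotate(1, -90), rotate(1, -90)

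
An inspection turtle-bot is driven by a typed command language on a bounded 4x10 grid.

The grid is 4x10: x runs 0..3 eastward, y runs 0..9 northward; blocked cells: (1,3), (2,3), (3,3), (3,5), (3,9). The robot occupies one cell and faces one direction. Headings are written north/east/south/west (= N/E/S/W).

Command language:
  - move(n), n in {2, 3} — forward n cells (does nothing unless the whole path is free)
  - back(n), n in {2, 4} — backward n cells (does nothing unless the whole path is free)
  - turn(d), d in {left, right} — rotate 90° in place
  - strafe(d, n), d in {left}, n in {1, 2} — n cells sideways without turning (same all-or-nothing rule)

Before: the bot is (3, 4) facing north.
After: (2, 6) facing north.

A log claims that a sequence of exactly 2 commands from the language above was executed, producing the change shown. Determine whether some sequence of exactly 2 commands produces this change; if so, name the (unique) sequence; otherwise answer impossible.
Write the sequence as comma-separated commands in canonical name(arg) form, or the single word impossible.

key: heading stays N — no command in the sequence turns
start: (3, 4) facing north
1. strafe(left, 1) → (2, 4) facing north
2. move(2) → (2, 6) facing north
no rival 2-sequence matches.

strafe(left, 1), move(2)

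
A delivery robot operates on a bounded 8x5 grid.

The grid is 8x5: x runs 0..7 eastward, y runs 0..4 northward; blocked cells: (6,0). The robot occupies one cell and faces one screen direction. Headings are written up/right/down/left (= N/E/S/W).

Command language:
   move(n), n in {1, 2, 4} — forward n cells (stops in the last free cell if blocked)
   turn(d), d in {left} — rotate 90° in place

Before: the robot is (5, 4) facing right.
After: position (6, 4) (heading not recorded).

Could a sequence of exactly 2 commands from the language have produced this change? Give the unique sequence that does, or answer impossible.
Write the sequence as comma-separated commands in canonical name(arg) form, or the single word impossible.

key: running turn(left) before move(1) would end elsewhere — order is forced
begin: (5, 4) facing right
[1] after move(1): (6, 4) facing right
[2] after turn(left): (6, 4) facing up
all 16 alternatives checked — unique.

move(1), turn(left)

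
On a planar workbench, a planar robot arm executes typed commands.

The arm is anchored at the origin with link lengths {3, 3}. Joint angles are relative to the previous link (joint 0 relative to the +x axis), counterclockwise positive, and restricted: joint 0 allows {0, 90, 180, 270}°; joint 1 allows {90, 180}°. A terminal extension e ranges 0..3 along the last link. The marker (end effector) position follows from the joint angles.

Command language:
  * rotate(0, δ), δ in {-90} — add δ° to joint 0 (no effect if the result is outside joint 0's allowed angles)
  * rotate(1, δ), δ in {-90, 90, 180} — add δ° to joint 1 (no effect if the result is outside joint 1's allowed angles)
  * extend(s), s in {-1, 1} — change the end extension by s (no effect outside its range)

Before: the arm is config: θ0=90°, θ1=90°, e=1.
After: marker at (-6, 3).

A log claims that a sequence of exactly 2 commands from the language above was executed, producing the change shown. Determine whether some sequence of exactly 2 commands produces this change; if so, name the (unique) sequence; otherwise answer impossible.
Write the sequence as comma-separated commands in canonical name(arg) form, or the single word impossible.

extend(1), extend(1)

initial: config: θ0=90°, θ1=90°, e=1
1. extend(1) → config: θ0=90°, θ1=90°, e=2
2. extend(1) → config: θ0=90°, θ1=90°, e=3
uniquely the one of 36 2-step routes that fits.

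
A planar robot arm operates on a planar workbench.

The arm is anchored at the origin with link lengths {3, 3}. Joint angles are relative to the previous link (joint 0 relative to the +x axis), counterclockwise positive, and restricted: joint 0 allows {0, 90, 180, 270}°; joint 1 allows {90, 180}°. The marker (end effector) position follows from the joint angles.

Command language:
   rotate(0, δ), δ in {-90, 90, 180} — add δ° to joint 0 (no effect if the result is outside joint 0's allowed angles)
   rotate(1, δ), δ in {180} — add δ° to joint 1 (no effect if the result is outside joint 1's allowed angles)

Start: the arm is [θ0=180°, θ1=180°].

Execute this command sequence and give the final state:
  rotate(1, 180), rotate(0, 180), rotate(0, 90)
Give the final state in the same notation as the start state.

[θ0=90°, θ1=180°]

start: [θ0=180°, θ1=180°]
t=1 rotate(1, 180) ⇒ [θ0=180°, θ1=180°]
t=2 rotate(0, 180) ⇒ [θ0=0°, θ1=180°]
t=3 rotate(0, 90) ⇒ [θ0=90°, θ1=180°]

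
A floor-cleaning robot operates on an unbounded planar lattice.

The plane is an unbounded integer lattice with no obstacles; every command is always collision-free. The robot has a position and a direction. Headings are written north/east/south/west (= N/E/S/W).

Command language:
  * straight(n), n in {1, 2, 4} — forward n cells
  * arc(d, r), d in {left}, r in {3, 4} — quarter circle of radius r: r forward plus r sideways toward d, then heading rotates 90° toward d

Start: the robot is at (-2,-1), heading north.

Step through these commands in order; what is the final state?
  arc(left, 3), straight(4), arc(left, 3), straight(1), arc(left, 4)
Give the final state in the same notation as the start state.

begin: at (-2,-1), heading north
[1] after arc(left, 3): at (-5,2), heading west
[2] after straight(4): at (-9,2), heading west
[3] after arc(left, 3): at (-12,-1), heading south
[4] after straight(1): at (-12,-2), heading south
[5] after arc(left, 4): at (-8,-6), heading east

at (-8,-6), heading east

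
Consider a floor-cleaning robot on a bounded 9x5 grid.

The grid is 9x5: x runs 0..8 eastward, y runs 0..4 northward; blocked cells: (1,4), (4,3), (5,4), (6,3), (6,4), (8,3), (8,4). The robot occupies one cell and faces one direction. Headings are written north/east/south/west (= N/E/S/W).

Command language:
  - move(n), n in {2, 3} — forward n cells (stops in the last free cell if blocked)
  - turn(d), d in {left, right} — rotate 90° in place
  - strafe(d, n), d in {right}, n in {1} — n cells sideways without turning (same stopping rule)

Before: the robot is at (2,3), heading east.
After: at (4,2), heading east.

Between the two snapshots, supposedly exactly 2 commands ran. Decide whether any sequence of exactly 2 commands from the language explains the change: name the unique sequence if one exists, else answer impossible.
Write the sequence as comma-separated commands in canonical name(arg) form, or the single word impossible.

strafe(right, 1), move(2)

key: running move(2) before strafe(right, 1) would end elsewhere — order is forced
initial: at (2,3), heading east
t=1 strafe(right, 1) ⇒ at (2,2), heading east
t=2 move(2) ⇒ at (4,2), heading east
all 25 alternatives checked — unique.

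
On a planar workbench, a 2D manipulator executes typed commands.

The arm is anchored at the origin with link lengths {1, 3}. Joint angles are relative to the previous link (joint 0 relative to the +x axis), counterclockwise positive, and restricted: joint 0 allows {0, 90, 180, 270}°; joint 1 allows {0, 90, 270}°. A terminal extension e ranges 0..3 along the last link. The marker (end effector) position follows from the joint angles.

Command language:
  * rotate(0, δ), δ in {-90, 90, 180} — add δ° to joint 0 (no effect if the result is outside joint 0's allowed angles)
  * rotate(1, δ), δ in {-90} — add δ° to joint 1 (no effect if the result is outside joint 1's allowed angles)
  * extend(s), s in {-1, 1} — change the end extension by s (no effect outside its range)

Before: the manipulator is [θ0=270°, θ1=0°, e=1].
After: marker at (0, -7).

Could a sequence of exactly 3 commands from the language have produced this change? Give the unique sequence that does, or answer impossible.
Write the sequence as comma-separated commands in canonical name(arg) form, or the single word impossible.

extend(1), extend(1), extend(1)

initial: [θ0=270°, θ1=0°, e=1]
[1] after extend(1): [θ0=270°, θ1=0°, e=2]
[2] after extend(1): [θ0=270°, θ1=0°, e=3]
[3] after extend(1): [θ0=270°, θ1=0°, e=3]
all 216 alternatives checked — unique.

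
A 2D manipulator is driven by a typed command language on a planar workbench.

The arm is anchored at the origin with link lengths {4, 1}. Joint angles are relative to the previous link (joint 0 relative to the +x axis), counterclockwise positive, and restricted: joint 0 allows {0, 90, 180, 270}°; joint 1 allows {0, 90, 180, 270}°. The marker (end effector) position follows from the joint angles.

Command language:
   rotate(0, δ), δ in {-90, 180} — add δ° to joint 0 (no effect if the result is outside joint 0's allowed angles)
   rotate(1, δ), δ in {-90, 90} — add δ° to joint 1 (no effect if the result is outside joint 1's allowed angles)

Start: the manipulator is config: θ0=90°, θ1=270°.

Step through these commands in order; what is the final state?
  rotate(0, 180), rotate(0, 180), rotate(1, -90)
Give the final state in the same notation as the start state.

start: config: θ0=90°, θ1=270°
step 1 (rotate(0, 180)): config: θ0=270°, θ1=270°
step 2 (rotate(0, 180)): config: θ0=90°, θ1=270°
step 3 (rotate(1, -90)): config: θ0=90°, θ1=180°

config: θ0=90°, θ1=180°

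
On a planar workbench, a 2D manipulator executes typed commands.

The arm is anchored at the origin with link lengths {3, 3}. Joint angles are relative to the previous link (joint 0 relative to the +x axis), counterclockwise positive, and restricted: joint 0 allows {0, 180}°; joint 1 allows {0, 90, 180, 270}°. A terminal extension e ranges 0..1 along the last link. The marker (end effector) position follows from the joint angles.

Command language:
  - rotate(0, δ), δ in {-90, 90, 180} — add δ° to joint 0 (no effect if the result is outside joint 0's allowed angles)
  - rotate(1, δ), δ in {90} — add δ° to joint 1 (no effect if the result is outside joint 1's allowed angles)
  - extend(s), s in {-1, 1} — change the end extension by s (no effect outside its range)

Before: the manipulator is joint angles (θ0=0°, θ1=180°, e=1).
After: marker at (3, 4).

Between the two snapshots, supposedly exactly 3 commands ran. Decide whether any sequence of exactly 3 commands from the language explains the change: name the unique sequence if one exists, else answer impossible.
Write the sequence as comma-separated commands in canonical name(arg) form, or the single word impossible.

rotate(1, 90), rotate(1, 90), rotate(1, 90)

start: joint angles (θ0=0°, θ1=180°, e=1)
[1] after rotate(1, 90): joint angles (θ0=0°, θ1=270°, e=1)
[2] after rotate(1, 90): joint angles (θ0=0°, θ1=0°, e=1)
[3] after rotate(1, 90): joint angles (θ0=0°, θ1=90°, e=1)
uniquely the one of 216 3-step routes that fits.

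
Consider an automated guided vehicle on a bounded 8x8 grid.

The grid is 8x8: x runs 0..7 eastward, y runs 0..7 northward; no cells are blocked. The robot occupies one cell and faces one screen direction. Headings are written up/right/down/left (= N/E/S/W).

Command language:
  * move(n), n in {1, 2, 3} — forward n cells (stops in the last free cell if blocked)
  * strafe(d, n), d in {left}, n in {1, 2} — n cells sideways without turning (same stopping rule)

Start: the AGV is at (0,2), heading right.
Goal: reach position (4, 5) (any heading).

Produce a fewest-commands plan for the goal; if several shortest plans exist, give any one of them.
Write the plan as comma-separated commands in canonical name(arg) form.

move(2), move(2), strafe(left, 1), strafe(left, 2)

begin: at (0,2), heading right
t=1 move(2) ⇒ at (2,2), heading right
t=2 move(2) ⇒ at (4,2), heading right
t=3 strafe(left, 1) ⇒ at (4,3), heading right
t=4 strafe(left, 2) ⇒ at (4,5), heading right
shorter routes all fall short; 4 is best.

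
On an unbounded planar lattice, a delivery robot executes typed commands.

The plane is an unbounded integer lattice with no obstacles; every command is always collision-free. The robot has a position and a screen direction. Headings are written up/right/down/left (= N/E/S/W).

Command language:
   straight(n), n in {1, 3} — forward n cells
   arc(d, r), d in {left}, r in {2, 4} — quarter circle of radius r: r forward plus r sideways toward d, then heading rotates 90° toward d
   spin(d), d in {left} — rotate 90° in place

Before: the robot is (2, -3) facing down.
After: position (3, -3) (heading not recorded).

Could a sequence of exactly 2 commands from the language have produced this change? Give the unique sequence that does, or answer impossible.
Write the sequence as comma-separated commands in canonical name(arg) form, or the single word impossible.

spin(left), straight(1)

key: running straight(1) before spin(left) would end elsewhere — order is forced
initial: (2, -3) facing down
t=1 spin(left) ⇒ (2, -3) facing right
t=2 straight(1) ⇒ (3, -3) facing right
uniquely the one of 25 2-step routes that fits.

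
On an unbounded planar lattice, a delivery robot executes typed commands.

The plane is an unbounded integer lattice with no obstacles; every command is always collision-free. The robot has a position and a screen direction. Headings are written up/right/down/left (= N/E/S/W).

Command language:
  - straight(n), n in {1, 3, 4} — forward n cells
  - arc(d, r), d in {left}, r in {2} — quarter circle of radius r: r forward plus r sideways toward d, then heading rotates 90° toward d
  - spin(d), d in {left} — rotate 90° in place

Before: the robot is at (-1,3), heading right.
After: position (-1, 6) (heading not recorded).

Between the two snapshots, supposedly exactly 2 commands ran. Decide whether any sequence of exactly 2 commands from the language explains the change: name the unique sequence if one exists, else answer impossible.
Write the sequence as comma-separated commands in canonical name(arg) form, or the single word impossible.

spin(left), straight(3)

key: running straight(3) before spin(left) would end elsewhere — order is forced
start: at (-1,3), heading right
step 1 (spin(left)): at (-1,3), heading up
step 2 (straight(3)): at (-1,6), heading up
no other 2-command option fits: unique.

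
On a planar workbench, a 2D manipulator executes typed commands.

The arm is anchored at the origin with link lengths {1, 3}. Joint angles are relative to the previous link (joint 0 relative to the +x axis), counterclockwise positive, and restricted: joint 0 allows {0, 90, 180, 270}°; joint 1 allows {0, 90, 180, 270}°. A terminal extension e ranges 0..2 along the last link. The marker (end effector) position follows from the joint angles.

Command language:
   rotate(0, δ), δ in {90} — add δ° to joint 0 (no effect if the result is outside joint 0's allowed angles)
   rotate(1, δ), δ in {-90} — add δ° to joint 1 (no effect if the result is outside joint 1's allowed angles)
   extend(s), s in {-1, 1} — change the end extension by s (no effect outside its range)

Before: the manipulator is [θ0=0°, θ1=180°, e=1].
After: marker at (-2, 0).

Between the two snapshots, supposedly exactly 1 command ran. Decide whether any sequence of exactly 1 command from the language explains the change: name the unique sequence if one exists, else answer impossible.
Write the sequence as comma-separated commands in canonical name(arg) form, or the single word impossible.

start: [θ0=0°, θ1=180°, e=1]
t=1 extend(-1) ⇒ [θ0=0°, θ1=180°, e=0]
no other 1-command option fits: unique.

extend(-1)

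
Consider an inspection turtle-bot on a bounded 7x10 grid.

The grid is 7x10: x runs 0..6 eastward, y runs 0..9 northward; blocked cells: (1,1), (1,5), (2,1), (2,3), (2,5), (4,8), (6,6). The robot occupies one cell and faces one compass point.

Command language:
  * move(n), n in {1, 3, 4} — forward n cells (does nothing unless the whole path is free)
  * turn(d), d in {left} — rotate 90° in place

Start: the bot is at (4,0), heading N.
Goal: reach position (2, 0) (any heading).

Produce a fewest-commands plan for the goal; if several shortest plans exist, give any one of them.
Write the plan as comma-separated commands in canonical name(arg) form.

begin: at (4,0), heading N
[1] after turn(left): at (4,0), heading W
[2] after move(1): at (3,0), heading W
[3] after move(1): at (2,0), heading W
shorter routes all fall short; 3 is best.

turn(left), move(1), move(1)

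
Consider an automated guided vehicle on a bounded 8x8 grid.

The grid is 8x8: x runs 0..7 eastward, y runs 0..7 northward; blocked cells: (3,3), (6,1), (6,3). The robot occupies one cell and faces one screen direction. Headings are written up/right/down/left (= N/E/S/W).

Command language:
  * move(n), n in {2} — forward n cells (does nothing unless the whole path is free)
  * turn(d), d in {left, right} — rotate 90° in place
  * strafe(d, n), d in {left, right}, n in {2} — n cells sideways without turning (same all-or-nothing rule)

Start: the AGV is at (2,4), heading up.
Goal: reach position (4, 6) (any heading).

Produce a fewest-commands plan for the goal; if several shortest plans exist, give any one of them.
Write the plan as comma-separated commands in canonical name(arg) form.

strafe(right, 2), move(2)

initial: at (2,4), heading up
1. strafe(right, 2) → at (4,4), heading up
2. move(2) → at (4,6), heading up
minimal: 2 command(s), checked below 2.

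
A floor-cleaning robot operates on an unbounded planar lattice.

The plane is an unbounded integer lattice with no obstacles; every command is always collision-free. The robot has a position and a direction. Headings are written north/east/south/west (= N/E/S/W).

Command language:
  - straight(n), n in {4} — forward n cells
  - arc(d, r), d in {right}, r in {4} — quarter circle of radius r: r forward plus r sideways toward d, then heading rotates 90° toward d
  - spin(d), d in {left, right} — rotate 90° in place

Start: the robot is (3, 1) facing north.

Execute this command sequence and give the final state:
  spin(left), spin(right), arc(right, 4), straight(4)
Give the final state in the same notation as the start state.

(11, 5) facing east

initial: (3, 1) facing north
step 1 (spin(left)): (3, 1) facing west
step 2 (spin(right)): (3, 1) facing north
step 3 (arc(right, 4)): (7, 5) facing east
step 4 (straight(4)): (11, 5) facing east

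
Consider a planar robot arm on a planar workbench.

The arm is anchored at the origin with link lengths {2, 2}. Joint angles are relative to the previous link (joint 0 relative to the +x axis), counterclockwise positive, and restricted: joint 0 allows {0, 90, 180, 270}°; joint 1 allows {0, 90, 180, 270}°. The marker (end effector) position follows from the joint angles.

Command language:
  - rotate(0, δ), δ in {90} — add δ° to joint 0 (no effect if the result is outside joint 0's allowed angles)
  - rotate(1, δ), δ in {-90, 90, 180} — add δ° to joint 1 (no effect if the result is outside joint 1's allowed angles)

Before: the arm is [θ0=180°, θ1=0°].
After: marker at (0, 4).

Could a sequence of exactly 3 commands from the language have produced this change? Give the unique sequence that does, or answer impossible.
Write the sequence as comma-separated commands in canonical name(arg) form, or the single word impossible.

rotate(0, 90), rotate(0, 90), rotate(0, 90)

begin: [θ0=180°, θ1=0°]
[1] after rotate(0, 90): [θ0=270°, θ1=0°]
[2] after rotate(0, 90): [θ0=0°, θ1=0°]
[3] after rotate(0, 90): [θ0=90°, θ1=0°]
no other 3-command option fits: unique.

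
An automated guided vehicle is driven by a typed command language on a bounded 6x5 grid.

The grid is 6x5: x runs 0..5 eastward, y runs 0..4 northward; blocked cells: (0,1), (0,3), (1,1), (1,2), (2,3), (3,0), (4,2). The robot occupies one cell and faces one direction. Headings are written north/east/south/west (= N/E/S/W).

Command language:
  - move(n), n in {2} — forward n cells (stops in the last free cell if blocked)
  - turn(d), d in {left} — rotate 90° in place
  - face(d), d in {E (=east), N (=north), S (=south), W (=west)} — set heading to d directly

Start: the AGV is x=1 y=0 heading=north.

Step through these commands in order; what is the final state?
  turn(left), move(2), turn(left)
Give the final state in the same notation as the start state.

start: x=1 y=0 heading=north
t=1 turn(left) ⇒ x=1 y=0 heading=west
t=2 move(2) ⇒ x=0 y=0 heading=west
t=3 turn(left) ⇒ x=0 y=0 heading=south

x=0 y=0 heading=south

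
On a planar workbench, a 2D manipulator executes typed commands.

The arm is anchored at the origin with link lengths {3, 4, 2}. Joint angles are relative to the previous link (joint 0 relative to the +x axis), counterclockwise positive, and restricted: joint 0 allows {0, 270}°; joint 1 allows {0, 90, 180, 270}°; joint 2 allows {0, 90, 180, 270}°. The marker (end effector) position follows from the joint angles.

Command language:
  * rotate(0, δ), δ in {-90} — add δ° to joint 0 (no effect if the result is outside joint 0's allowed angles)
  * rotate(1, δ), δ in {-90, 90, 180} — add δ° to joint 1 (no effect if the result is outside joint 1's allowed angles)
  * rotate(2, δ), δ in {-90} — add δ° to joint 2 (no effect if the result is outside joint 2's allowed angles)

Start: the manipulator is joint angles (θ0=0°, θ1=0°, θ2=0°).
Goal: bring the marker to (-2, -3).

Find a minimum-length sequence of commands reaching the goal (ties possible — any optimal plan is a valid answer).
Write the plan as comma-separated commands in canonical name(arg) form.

start: joint angles (θ0=0°, θ1=0°, θ2=0°)
step 1 (rotate(2, -90)): joint angles (θ0=0°, θ1=0°, θ2=270°)
step 2 (rotate(2, -90)): joint angles (θ0=0°, θ1=0°, θ2=180°)
step 3 (rotate(1, -90)): joint angles (θ0=0°, θ1=270°, θ2=180°)
step 4 (rotate(0, -90)): joint angles (θ0=270°, θ1=270°, θ2=180°)
shorter routes all fall short; 4 is best.

rotate(2, -90), rotate(2, -90), rotate(1, -90), rotate(0, -90)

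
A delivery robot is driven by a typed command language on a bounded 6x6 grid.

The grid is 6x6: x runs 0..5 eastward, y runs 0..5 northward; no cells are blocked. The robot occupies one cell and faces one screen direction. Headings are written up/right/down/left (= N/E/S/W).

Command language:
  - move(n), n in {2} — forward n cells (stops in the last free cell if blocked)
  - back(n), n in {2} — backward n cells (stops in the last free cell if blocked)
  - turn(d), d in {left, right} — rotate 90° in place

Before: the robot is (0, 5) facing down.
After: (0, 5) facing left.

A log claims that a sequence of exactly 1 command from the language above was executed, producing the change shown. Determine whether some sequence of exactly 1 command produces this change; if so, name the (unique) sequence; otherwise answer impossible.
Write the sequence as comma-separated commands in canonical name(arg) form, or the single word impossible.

key: parked at (0,5) the whole time — nothing moves the robot
begin: (0, 5) facing down
t=1 turn(right) ⇒ (0, 5) facing left
all 4 alternatives checked — unique.

turn(right)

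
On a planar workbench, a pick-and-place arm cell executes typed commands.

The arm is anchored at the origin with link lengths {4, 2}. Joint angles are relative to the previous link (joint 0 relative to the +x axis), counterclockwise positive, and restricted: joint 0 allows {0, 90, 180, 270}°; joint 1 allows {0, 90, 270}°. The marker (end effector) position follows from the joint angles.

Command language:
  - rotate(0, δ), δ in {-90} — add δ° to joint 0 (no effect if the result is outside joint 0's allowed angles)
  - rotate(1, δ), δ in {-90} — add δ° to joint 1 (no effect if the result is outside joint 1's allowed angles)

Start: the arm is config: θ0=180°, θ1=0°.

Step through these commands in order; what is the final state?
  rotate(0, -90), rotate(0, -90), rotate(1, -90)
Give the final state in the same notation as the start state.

initial: config: θ0=180°, θ1=0°
t=1 rotate(0, -90) ⇒ config: θ0=90°, θ1=0°
t=2 rotate(0, -90) ⇒ config: θ0=0°, θ1=0°
t=3 rotate(1, -90) ⇒ config: θ0=0°, θ1=270°

config: θ0=0°, θ1=270°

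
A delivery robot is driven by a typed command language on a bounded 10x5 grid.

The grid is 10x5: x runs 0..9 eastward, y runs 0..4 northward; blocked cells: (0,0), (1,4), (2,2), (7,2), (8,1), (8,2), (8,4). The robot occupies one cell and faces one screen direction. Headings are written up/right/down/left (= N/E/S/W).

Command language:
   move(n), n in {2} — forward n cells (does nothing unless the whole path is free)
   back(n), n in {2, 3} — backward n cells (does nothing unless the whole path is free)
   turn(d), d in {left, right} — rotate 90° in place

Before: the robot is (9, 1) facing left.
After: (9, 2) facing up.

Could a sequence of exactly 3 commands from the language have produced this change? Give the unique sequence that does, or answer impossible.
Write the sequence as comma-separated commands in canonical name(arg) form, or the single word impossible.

all 125 sequences checked — none match.

impossible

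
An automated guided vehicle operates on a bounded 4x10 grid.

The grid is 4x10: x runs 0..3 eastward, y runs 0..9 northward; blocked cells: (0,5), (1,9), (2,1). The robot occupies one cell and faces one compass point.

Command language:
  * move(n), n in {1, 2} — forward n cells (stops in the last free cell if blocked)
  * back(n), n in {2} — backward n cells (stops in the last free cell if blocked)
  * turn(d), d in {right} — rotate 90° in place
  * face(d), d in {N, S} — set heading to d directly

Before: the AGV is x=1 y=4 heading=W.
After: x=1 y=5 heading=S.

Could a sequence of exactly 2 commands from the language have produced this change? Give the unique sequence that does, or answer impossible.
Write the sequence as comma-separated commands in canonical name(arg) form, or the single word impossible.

impossible

all 36 sequences checked — none match.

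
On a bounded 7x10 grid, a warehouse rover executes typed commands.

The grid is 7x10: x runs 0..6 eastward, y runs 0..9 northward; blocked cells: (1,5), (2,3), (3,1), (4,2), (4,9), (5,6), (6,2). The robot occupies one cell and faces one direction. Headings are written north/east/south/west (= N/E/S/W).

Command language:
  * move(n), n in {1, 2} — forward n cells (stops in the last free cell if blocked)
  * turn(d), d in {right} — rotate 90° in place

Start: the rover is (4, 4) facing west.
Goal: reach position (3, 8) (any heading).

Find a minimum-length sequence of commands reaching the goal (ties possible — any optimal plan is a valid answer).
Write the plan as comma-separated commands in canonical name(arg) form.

move(1), turn(right), move(2), move(2)

start: (4, 4) facing west
1. move(1) → (3, 4) facing west
2. turn(right) → (3, 4) facing north
3. move(2) → (3, 6) facing north
4. move(2) → (3, 8) facing north
nothing shorter than 4 reaches the goal.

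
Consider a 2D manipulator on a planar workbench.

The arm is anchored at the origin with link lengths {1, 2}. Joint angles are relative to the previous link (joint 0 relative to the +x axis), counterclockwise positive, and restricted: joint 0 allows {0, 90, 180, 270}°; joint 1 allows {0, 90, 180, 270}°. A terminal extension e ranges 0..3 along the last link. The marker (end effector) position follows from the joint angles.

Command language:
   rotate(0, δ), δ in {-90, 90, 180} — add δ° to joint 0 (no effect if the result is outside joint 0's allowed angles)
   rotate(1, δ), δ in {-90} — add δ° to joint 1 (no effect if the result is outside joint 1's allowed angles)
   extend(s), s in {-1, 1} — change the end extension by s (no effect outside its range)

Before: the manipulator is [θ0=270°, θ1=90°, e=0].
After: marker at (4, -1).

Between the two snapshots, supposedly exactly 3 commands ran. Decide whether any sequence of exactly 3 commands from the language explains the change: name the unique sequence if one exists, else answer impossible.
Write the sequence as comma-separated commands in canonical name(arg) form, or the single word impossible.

key: running extend(1) before extend(-1) would end elsewhere — order is forced
from: [θ0=270°, θ1=90°, e=0]
1. extend(-1) → [θ0=270°, θ1=90°, e=0]
2. extend(1) → [θ0=270°, θ1=90°, e=1]
3. extend(1) → [θ0=270°, θ1=90°, e=2]
uniquely the one of 216 3-step routes that fits.

extend(-1), extend(1), extend(1)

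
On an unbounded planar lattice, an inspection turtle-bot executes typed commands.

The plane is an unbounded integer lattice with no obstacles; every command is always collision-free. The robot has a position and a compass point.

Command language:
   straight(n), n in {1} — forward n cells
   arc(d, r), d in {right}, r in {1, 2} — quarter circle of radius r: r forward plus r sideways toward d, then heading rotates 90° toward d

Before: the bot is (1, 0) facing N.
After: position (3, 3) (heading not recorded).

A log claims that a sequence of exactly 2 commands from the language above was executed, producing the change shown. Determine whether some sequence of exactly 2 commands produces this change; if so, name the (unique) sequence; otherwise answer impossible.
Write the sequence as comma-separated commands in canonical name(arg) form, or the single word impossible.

key: running arc(right, 2) before straight(1) would end elsewhere — order is forced
t0: (1, 0) facing N
t=1 straight(1) ⇒ (1, 1) facing N
t=2 arc(right, 2) ⇒ (3, 3) facing E
all 9 alternatives checked — unique.

straight(1), arc(right, 2)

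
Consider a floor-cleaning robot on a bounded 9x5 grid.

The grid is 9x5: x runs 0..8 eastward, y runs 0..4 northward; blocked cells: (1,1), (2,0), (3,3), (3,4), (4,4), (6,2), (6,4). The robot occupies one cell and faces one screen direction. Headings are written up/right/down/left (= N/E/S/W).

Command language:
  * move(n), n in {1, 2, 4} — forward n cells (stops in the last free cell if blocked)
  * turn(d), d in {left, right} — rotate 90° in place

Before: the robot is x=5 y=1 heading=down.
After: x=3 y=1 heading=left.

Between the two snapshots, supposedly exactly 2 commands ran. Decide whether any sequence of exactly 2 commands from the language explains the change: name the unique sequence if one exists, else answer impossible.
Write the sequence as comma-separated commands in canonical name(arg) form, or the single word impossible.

turn(right), move(2)

key: running move(2) before turn(right) would end elsewhere — order is forced
initial: x=5 y=1 heading=down
[1] after turn(right): x=5 y=1 heading=left
[2] after move(2): x=3 y=1 heading=left
uniquely the one of 25 2-step routes that fits.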